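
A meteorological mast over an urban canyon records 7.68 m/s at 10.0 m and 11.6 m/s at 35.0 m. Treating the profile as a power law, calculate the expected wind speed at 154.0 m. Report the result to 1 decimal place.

First find α: α = ln(V₂/V₁)/ln(z₂/z₁) = ln(11.6/7.68)/ln(35.0/10.0) = 0.41239/1.25276 = 0.3292
Extrapolate from 35.0 m to 154.0 m: V₃ = 11.6 × (154.0/35.0)^0.3292 = 11.6 × 1.6286 = 18.8917 m/s

18.9 m/s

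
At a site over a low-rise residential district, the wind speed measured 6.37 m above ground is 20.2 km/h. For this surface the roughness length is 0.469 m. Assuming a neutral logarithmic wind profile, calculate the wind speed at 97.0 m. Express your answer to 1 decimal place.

41.3 km/h

Log law: V(z) ∝ ln(z/z₀), so V₂/V₁ = ln(z₂/z₀) / ln(z₁/z₀).
ln(97.0/0.469) = 5.3319, ln(6.37/0.469) = 2.6088
V₂ = 20.2 × 5.3319/2.6088 = 20.2 × 2.0438 = 41.2855 km/h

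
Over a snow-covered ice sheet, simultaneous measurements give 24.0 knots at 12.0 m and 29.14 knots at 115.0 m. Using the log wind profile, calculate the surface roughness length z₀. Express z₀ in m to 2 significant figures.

Log law: V(z) ∝ ln(z/z₀). With r = V₁/V₂ = 24.0/29.14 = 0.82361,
r · ln(z₂/z₀) = ln(z₁/z₀) ⇒ ln z₀ = (ln z₁ − r·ln z₂)/(1 − r)
ln z₀ = (2.48491 − 0.82361×4.74493) / 0.17639 = -8.0677
z₀ = exp(-8.0677) = 0.0003135 m

z₀ ≈ 0.00031 m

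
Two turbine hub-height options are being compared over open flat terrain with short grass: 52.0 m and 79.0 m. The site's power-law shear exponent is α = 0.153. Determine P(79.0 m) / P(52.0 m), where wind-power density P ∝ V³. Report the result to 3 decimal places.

1.212

Speed ratio: V_B/V_A = (z_B/z_A)^α = (79.0/52.0)^0.153 = (1.5192)^0.153 = 1.06608
Power-density ratio: P_B/P_A = (V_B/V_A)³ = (1.06608)³ = 1.21162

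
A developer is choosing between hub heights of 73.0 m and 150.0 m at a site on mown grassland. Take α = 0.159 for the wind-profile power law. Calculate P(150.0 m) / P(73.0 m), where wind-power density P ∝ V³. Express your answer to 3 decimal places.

1.410

Speed ratio: V_B/V_A = (z_B/z_A)^α = (150.0/73.0)^0.159 = (2.0548)^0.159 = 1.12132
Power-density ratio: P_B/P_A = (V_B/V_A)³ = (1.12132)³ = 1.40991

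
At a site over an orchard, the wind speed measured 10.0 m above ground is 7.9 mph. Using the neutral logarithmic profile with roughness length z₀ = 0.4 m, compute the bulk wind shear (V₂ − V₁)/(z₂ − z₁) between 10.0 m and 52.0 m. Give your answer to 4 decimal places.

0.0963 mph/m

Log law: V₂ = V₁ · ln(z₂/z₀)/ln(z₁/z₀) = 7.9 × 4.8675/3.2189 = 11.9463 mph
ΔV/Δz = (11.9463 − 7.9)/(52.0 − 10.0) = 4.0463/42.0000 = 0.09634 mph/m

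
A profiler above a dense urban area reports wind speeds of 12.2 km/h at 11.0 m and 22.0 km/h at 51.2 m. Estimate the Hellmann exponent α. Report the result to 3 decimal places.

α ≈ 0.383

Power law: V₂/V₁ = (z₂/z₁)^α ⇒ α = ln(V₂/V₁) / ln(z₂/z₁)
α = ln(22.0/12.2) / ln(51.2/11.0) = ln(1.8033) / ln(4.6545)
  = 0.58961 / 1.53784 = 0.38340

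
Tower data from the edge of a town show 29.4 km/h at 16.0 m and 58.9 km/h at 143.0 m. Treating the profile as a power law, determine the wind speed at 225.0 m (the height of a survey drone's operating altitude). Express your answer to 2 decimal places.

First find α: α = ln(V₂/V₁)/ln(z₂/z₁) = ln(58.9/29.4)/ln(143.0/16.0) = 0.69485/2.19026 = 0.3172
Extrapolate from 143.0 m to 225.0 m: V₃ = 58.9 × (225.0/143.0)^0.3172 = 58.9 × 1.1546 = 68.0086 km/h

68.01 km/h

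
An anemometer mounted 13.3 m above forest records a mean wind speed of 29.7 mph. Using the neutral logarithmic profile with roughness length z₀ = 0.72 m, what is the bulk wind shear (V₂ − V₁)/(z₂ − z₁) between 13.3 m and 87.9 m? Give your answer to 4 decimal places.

Log law: V₂ = V₁ · ln(z₂/z₀)/ln(z₁/z₀) = 29.7 × 4.8047/2.9163 = 48.9323 mph
ΔV/Δz = (48.9323 − 29.7)/(87.9 − 13.3) = 19.2323/74.6000 = 0.25781 mph/m

0.2578 mph/m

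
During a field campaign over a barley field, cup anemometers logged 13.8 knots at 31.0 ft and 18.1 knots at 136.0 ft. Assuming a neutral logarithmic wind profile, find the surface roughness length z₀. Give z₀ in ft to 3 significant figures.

z₀ ≈ 0.269 ft

Log law: V(z) ∝ ln(z/z₀). With r = V₁/V₂ = 13.8/18.1 = 0.76243,
r · ln(z₂/z₀) = ln(z₁/z₀) ⇒ ln z₀ = (ln z₁ − r·ln z₂)/(1 − r)
ln z₀ = (3.43399 − 0.76243×4.91265) / 0.23757 = -1.3115
z₀ = exp(-1.3115) = 0.2694 ft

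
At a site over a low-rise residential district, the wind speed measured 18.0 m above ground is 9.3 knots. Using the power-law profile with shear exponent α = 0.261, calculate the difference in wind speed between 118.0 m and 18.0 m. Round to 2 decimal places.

Power law: V₂ = V₁ · (z₂/z₁)^α = 9.3 × (6.5556)^0.261 = 15.1921 knots
ΔV = 15.1921 − 9.3 = 5.8921 knots

5.89 knots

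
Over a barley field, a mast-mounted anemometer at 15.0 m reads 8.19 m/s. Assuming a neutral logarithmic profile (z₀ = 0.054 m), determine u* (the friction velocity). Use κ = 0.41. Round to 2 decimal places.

u* ≈ 0.60 m/s

Log law: V(z) = (u*/κ) · ln(z/z₀) ⇒ u* = κ · V / ln(z/z₀)
u* = 0.41 × 8.19 / ln(15.0/0.054) = 0.41 × 8.19 / 5.6268
   = 3.3579 / 5.6268 = 0.5968 m/s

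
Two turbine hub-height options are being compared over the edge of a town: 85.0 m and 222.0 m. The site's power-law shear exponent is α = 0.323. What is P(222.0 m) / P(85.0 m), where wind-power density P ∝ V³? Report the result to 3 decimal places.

Speed ratio: V_B/V_A = (z_B/z_A)^α = (222.0/85.0)^0.323 = (2.6118)^0.323 = 1.36355
Power-density ratio: P_B/P_A = (V_B/V_A)³ = (1.36355)³ = 2.53518

2.535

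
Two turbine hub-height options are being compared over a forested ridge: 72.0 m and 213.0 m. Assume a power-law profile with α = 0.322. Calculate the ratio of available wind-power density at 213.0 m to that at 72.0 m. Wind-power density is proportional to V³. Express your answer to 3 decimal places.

2.851

Speed ratio: V_B/V_A = (z_B/z_A)^α = (213.0/72.0)^0.322 = (2.9583)^0.322 = 1.41800
Power-density ratio: P_B/P_A = (V_B/V_A)³ = (1.41800)³ = 2.85123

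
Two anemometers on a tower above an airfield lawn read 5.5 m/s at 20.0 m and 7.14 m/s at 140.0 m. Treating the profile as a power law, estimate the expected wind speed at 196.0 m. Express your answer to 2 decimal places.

First find α: α = ln(V₂/V₁)/ln(z₂/z₁) = ln(7.14/5.5)/ln(140.0/20.0) = 0.26096/1.94591 = 0.1341
Extrapolate from 140.0 m to 196.0 m: V₃ = 7.14 × (196.0/140.0)^0.1341 = 7.14 × 1.0462 = 7.4696 m/s

7.47 m/s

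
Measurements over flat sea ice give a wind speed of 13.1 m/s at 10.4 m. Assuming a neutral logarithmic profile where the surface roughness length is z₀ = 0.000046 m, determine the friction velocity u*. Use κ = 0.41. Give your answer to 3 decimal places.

u* ≈ 0.436 m/s

Log law: V(z) = (u*/κ) · ln(z/z₀) ⇒ u* = κ · V / ln(z/z₀)
u* = 0.41 × 13.1 / ln(10.4/0.000046) = 0.41 × 13.1 / 12.3287
   = 5.3710 / 12.3287 = 0.4357 m/s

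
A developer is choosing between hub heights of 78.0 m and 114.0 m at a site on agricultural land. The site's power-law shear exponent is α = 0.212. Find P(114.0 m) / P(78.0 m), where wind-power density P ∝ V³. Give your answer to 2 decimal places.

Speed ratio: V_B/V_A = (z_B/z_A)^α = (114.0/78.0)^0.212 = (1.4615)^0.212 = 1.08378
Power-density ratio: P_B/P_A = (V_B/V_A)³ = (1.08378)³ = 1.27297

1.27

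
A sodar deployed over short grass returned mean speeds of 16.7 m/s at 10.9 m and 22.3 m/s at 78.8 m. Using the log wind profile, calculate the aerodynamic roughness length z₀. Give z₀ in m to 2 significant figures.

Log law: V(z) ∝ ln(z/z₀). With r = V₁/V₂ = 16.7/22.3 = 0.74888,
r · ln(z₂/z₀) = ln(z₁/z₀) ⇒ ln z₀ = (ln z₁ − r·ln z₂)/(1 − r)
ln z₀ = (2.38876 − 0.74888×4.36691) / 0.25112 = -3.5104
z₀ = exp(-3.5104) = 0.02989 m

z₀ ≈ 0.030 m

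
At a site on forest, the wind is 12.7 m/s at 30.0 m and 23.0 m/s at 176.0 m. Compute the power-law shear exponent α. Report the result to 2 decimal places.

Power law: V₂/V₁ = (z₂/z₁)^α ⇒ α = ln(V₂/V₁) / ln(z₂/z₁)
α = ln(23.0/12.7) / ln(176.0/30.0) = ln(1.8110) / ln(5.8667)
  = 0.59389 / 1.76929 = 0.33567

α ≈ 0.34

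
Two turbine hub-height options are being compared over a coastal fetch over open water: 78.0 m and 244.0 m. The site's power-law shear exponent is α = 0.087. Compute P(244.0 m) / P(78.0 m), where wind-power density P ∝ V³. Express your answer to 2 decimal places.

Speed ratio: V_B/V_A = (z_B/z_A)^α = (244.0/78.0)^0.087 = (3.1282)^0.087 = 1.10431
Power-density ratio: P_B/P_A = (V_B/V_A)³ = (1.10431)³ = 1.34670

1.35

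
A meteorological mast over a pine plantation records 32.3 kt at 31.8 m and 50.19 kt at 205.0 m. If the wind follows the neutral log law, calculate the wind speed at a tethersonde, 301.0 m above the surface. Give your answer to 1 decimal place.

Log law: V ∝ ln(z/z₀). From the pair, with r = V₁/V₂ = 0.64355,
ln z₀ = (ln z₁ − r·ln z₂)/(1 − r) = (3.4595 − 0.64355×5.3230)/0.35645 = 0.0949 → z₀ = 1.100 m
V₃ = V₁ · ln(z₃/z₀)/ln(z₁/z₀) = 32.3 × 5.6122/3.3646 = 53.8774 kt

53.9 kt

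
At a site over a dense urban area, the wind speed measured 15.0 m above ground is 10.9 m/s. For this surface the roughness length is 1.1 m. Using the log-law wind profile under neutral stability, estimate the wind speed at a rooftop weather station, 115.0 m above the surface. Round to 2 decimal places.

Log law: V(z) ∝ ln(z/z₀), so V₂/V₁ = ln(z₂/z₀) / ln(z₁/z₀).
ln(115.0/1.1) = 4.6496, ln(15.0/1.1) = 2.6127
V₂ = 10.9 × 4.6496/2.6127 = 10.9 × 1.7796 = 19.3976 m/s

19.40 m/s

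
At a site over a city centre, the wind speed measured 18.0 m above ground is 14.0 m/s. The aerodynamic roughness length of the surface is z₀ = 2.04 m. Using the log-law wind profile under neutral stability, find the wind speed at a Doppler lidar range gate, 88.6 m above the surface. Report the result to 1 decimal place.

24.2 m/s

Log law: V(z) ∝ ln(z/z₀), so V₂/V₁ = ln(z₂/z₀) / ln(z₁/z₀).
ln(88.6/2.04) = 3.7712, ln(18.0/2.04) = 2.1774
V₂ = 14.0 × 3.7712/2.1774 = 14.0 × 1.7319 = 24.2473 m/s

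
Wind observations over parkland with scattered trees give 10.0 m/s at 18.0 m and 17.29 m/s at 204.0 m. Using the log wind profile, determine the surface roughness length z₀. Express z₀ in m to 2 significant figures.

Log law: V(z) ∝ ln(z/z₀). With r = V₁/V₂ = 10.0/17.29 = 0.57837,
r · ln(z₂/z₀) = ln(z₁/z₀) ⇒ ln z₀ = (ln z₁ − r·ln z₂)/(1 − r)
ln z₀ = (2.89037 − 0.57837×5.31812) / 0.42163 = -0.4399
z₀ = exp(-0.4399) = 0.6441 m

z₀ ≈ 0.64 m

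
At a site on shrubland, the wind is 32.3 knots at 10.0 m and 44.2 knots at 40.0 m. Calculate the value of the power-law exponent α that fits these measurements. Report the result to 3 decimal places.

Power law: V₂/V₁ = (z₂/z₁)^α ⇒ α = ln(V₂/V₁) / ln(z₂/z₁)
α = ln(44.2/32.3) / ln(40.0/10.0) = ln(1.3684) / ln(4.0000)
  = 0.31366 / 1.38629 = 0.22626

α ≈ 0.226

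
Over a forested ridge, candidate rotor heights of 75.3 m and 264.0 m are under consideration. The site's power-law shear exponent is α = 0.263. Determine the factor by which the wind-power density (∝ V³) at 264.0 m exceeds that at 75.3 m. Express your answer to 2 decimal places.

Speed ratio: V_B/V_A = (z_B/z_A)^α = (264.0/75.3)^0.263 = (3.5060)^0.263 = 1.39086
Power-density ratio: P_B/P_A = (V_B/V_A)³ = (1.39086)³ = 2.69063

2.69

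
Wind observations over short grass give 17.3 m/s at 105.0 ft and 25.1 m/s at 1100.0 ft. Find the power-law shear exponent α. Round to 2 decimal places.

Power law: V₂/V₁ = (z₂/z₁)^α ⇒ α = ln(V₂/V₁) / ln(z₂/z₁)
α = ln(25.1/17.3) / ln(1100.0/105.0) = ln(1.4509) / ln(10.4762)
  = 0.37216 / 2.34911 = 0.15843

α ≈ 0.16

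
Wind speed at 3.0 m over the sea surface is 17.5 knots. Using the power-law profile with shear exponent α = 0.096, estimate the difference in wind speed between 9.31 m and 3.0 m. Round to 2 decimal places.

Power law: V₂ = V₁ · (z₂/z₁)^α = 17.5 × (3.1033)^0.096 = 19.5098 knots
ΔV = 19.5098 − 17.5 = 2.0098 knots

2.01 knots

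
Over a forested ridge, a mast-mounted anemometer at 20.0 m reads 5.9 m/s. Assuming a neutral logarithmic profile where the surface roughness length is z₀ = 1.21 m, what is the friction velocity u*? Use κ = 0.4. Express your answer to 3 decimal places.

u* ≈ 0.841 m/s

Log law: V(z) = (u*/κ) · ln(z/z₀) ⇒ u* = κ · V / ln(z/z₀)
u* = 0.4 × 5.9 / ln(20.0/1.21) = 0.4 × 5.9 / 2.8051
   = 2.3600 / 2.8051 = 0.8413 m/s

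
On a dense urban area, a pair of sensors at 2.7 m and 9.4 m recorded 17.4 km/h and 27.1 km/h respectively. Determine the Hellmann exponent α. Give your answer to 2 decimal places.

α ≈ 0.36

Power law: V₂/V₁ = (z₂/z₁)^α ⇒ α = ln(V₂/V₁) / ln(z₂/z₁)
α = ln(27.1/17.4) / ln(9.4/2.7) = ln(1.5575) / ln(3.4815)
  = 0.44306 / 1.24746 = 0.35517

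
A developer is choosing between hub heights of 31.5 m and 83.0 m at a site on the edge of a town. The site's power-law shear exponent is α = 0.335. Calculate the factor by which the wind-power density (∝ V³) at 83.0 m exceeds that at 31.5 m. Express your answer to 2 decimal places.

2.65

Speed ratio: V_B/V_A = (z_B/z_A)^α = (83.0/31.5)^0.335 = (2.6349)^0.335 = 1.38343
Power-density ratio: P_B/P_A = (V_B/V_A)³ = (1.38343)³ = 2.64772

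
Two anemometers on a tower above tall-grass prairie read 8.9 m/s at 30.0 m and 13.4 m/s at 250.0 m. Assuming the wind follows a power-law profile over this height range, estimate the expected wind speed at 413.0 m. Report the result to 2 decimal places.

First find α: α = ln(V₂/V₁)/ln(z₂/z₁) = ln(13.4/8.9)/ln(250.0/30.0) = 0.40920/2.12026 = 0.1930
Extrapolate from 250.0 m to 413.0 m: V₃ = 13.4 × (413.0/250.0)^0.1930 = 13.4 × 1.1017 = 14.7632 m/s

14.76 m/s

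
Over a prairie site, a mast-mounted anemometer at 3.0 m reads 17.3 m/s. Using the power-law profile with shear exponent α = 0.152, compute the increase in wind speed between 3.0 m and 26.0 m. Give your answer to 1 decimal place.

6.7 m/s

Power law: V₂ = V₁ · (z₂/z₁)^α = 17.3 × (8.6667)^0.152 = 24.0215 m/s
ΔV = 24.0215 − 17.3 = 6.7215 m/s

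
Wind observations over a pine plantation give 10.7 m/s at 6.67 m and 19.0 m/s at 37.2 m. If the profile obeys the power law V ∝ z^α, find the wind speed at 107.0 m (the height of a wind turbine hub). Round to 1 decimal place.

First find α: α = ln(V₂/V₁)/ln(z₂/z₁) = ln(19.0/10.7)/ln(37.2/6.67) = 0.57420/1.71869 = 0.3341
Extrapolate from 37.2 m to 107.0 m: V₃ = 19.0 × (107.0/37.2)^0.3341 = 19.0 × 1.4233 = 27.0425 m/s

27.0 m/s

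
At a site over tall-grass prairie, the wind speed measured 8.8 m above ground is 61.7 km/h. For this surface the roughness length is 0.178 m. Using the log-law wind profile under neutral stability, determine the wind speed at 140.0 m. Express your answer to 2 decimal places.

105.47 km/h

Log law: V(z) ∝ ln(z/z₀), so V₂/V₁ = ln(z₂/z₀) / ln(z₁/z₀).
ln(140.0/0.178) = 6.6676, ln(8.8/0.178) = 3.9007
V₂ = 61.7 × 6.6676/3.9007 = 61.7 × 1.7093 = 105.4655 km/h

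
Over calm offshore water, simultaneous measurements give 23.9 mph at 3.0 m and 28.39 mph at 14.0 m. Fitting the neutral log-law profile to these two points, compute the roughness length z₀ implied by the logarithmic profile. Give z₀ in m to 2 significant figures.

z₀ ≈ 0.00082 m

Log law: V(z) ∝ ln(z/z₀). With r = V₁/V₂ = 23.9/28.39 = 0.84185,
r · ln(z₂/z₀) = ln(z₁/z₀) ⇒ ln z₀ = (ln z₁ − r·ln z₂)/(1 − r)
ln z₀ = (1.09861 − 0.84185×2.63906) / 0.15815 = -7.1011
z₀ = exp(-7.1011) = 0.0008242 m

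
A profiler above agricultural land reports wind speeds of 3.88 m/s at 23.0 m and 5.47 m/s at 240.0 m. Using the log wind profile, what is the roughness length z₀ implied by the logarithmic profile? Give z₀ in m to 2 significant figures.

z₀ ≈ 0.075 m

Log law: V(z) ∝ ln(z/z₀). With r = V₁/V₂ = 3.88/5.47 = 0.70932,
r · ln(z₂/z₀) = ln(z₁/z₀) ⇒ ln z₀ = (ln z₁ − r·ln z₂)/(1 − r)
ln z₀ = (3.13549 − 0.70932×5.48064) / 0.29068 = -2.5872
z₀ = exp(-2.5872) = 0.07523 m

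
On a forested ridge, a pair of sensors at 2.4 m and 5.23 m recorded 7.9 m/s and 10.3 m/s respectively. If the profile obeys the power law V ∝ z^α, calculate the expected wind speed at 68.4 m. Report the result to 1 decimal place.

First find α: α = ln(V₂/V₁)/ln(z₂/z₁) = ln(10.3/7.9)/ln(5.23/2.4) = 0.26528/0.77894 = 0.3406
Extrapolate from 5.23 m to 68.4 m: V₃ = 10.3 × (68.4/5.23)^0.3406 = 10.3 × 2.4003 = 24.7228 m/s

24.7 m/s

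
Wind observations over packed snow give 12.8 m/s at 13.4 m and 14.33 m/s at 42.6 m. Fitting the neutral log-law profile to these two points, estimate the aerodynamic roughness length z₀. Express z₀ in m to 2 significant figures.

Log law: V(z) ∝ ln(z/z₀). With r = V₁/V₂ = 12.8/14.33 = 0.89323,
r · ln(z₂/z₀) = ln(z₁/z₀) ⇒ ln z₀ = (ln z₁ − r·ln z₂)/(1 − r)
ln z₀ = (2.59525 − 0.89323×3.75185) / 0.10677 = -7.0809
z₀ = exp(-7.0809) = 0.0008410 m

z₀ ≈ 0.00084 m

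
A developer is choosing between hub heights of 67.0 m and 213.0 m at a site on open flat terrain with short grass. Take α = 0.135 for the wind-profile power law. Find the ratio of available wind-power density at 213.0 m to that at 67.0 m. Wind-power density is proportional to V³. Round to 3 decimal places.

Speed ratio: V_B/V_A = (z_B/z_A)^α = (213.0/67.0)^0.135 = (3.1791)^0.135 = 1.16899
Power-density ratio: P_B/P_A = (V_B/V_A)³ = (1.16899)³ = 1.59747

1.597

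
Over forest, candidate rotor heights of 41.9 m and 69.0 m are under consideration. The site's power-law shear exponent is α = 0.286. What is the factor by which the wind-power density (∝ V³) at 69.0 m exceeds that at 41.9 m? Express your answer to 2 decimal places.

Speed ratio: V_B/V_A = (z_B/z_A)^α = (69.0/41.9)^0.286 = (1.6468)^0.286 = 1.15334
Power-density ratio: P_B/P_A = (V_B/V_A)³ = (1.15334)³ = 1.53417

1.53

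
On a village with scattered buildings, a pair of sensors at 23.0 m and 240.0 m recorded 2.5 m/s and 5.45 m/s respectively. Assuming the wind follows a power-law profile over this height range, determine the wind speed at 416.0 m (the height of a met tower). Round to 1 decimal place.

First find α: α = ln(V₂/V₁)/ln(z₂/z₁) = ln(5.45/2.5)/ln(240.0/23.0) = 0.77932/2.34514 = 0.3323
Extrapolate from 240.0 m to 416.0 m: V₃ = 5.45 × (416.0/240.0)^0.3323 = 5.45 × 1.2006 = 6.5431 m/s

6.5 m/s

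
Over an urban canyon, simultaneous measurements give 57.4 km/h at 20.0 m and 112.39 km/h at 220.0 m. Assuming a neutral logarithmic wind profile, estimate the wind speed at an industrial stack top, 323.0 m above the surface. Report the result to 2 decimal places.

Log law: V ∝ ln(z/z₀). From the pair, with r = V₁/V₂ = 0.51072,
ln z₀ = (ln z₁ − r·ln z₂)/(1 − r) = (2.9957 − 0.51072×5.3936)/0.48928 = 0.4927 → z₀ = 1.637 m
V₃ = V₁ · ln(z₃/z₀)/ln(z₁/z₀) = 57.4 × 5.2849/2.5030 = 121.1967 km/h

121.20 km/h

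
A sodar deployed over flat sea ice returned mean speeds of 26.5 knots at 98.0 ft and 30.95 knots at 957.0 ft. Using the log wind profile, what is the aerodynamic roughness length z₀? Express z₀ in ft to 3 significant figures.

z₀ ≈ 0.000125 ft

Log law: V(z) ∝ ln(z/z₀). With r = V₁/V₂ = 26.5/30.95 = 0.85622,
r · ln(z₂/z₀) = ln(z₁/z₀) ⇒ ln z₀ = (ln z₁ − r·ln z₂)/(1 − r)
ln z₀ = (4.58497 − 0.85622×6.86380) / 0.14378 = -8.9856
z₀ = exp(-8.9856) = 0.0001252 ft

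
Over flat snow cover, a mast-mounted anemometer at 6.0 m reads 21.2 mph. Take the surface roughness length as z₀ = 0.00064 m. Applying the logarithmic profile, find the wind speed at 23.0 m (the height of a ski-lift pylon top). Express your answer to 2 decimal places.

24.31 mph

Log law: V(z) ∝ ln(z/z₀), so V₂/V₁ = ln(z₂/z₀) / ln(z₁/z₀).
ln(23.0/0.00064) = 10.4895, ln(6.0/0.00064) = 9.1458
V₂ = 21.2 × 10.4895/9.1458 = 21.2 × 1.1469 = 24.3148 mph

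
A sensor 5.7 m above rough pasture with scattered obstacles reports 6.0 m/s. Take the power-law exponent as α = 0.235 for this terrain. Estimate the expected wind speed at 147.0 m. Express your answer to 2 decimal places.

12.88 m/s

Power-law profile: V₂ = V₁ · (z₂/z₁)^α
V₂ = 6.0 × (147.0/5.7)^0.235 = 6.0 × (25.7895)^0.235
    = 6.0 × 2.1463 = 12.8778 m/s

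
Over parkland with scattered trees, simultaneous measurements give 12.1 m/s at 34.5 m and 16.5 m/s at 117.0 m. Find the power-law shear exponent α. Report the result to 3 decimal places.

α ≈ 0.254

Power law: V₂/V₁ = (z₂/z₁)^α ⇒ α = ln(V₂/V₁) / ln(z₂/z₁)
α = ln(16.5/12.1) / ln(117.0/34.5) = ln(1.3636) / ln(3.3913)
  = 0.31015 / 1.22121 = 0.25397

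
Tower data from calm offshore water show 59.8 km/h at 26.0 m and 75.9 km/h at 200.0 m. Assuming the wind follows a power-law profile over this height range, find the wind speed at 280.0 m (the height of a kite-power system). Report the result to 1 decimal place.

78.9 km/h

First find α: α = ln(V₂/V₁)/ln(z₂/z₁) = ln(75.9/59.8)/ln(200.0/26.0) = 0.23841/2.04022 = 0.1169
Extrapolate from 200.0 m to 280.0 m: V₃ = 75.9 × (280.0/200.0)^0.1169 = 75.9 × 1.0401 = 78.9437 km/h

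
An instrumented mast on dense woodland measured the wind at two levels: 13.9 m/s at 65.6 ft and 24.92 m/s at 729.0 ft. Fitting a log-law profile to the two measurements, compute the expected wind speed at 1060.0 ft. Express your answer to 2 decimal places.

Log law: V ∝ ln(z/z₀). From the pair, with r = V₁/V₂ = 0.55778,
ln z₀ = (ln z₁ − r·ln z₂)/(1 − r) = (4.1836 − 0.55778×6.5917)/0.44222 = 1.1461 → z₀ = 3.146 ft
V₃ = V₁ · ln(z₃/z₀)/ln(z₁/z₀) = 13.9 × 5.8199/3.0374 = 26.6331 m/s

26.63 m/s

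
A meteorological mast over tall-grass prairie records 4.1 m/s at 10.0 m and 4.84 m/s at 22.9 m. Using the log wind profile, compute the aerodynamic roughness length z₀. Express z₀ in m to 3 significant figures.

Log law: V(z) ∝ ln(z/z₀). With r = V₁/V₂ = 4.1/4.84 = 0.84711,
r · ln(z₂/z₀) = ln(z₁/z₀) ⇒ ln z₀ = (ln z₁ − r·ln z₂)/(1 − r)
ln z₀ = (2.30259 − 0.84711×3.13114) / 0.15289 = -2.2880
z₀ = exp(-2.2880) = 0.1015 m

z₀ ≈ 0.101 m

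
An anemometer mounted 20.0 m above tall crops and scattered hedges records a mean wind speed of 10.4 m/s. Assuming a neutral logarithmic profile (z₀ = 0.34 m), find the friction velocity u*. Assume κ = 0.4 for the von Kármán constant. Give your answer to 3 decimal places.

Log law: V(z) = (u*/κ) · ln(z/z₀) ⇒ u* = κ · V / ln(z/z₀)
u* = 0.4 × 10.4 / ln(20.0/0.34) = 0.4 × 10.4 / 4.0745
   = 4.1600 / 4.0745 = 1.0210 m/s

u* ≈ 1.021 m/s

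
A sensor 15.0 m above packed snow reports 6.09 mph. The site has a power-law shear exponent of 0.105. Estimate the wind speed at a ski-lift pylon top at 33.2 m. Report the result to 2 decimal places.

6.62 mph

Power-law profile: V₂ = V₁ · (z₂/z₁)^α
V₂ = 6.09 × (33.2/15.0)^0.105 = 6.09 × (2.2133)^0.105
    = 6.09 × 1.0870 = 6.6198 mph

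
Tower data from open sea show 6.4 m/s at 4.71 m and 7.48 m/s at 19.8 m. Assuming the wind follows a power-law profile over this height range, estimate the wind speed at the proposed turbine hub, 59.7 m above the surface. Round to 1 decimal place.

First find α: α = ln(V₂/V₁)/ln(z₂/z₁) = ln(7.48/6.4)/ln(19.8/4.71) = 0.15593/1.43599 = 0.1086
Extrapolate from 19.8 m to 59.7 m: V₃ = 7.48 × (59.7/19.8)^0.1086 = 7.48 × 1.1273 = 8.4324 m/s

8.4 m/s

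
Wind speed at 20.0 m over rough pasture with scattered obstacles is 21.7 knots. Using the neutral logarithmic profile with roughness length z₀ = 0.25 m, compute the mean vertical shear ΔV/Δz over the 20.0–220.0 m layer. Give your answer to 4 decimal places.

0.0594 knots/m

Log law: V₂ = V₁ · ln(z₂/z₀)/ln(z₁/z₀) = 21.7 × 6.7799/4.3820 = 33.5745 knots
ΔV/Δz = (33.5745 − 21.7)/(220.0 − 20.0) = 11.8745/200.0000 = 0.05937 knots/m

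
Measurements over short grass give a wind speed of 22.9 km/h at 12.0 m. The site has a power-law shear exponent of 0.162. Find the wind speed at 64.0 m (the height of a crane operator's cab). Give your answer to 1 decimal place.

Power-law profile: V₂ = V₁ · (z₂/z₁)^α
V₂ = 22.9 × (64.0/12.0)^0.162 = 22.9 × (5.3333)^0.162
    = 22.9 × 1.3115 = 30.0337 km/h

30.0 km/h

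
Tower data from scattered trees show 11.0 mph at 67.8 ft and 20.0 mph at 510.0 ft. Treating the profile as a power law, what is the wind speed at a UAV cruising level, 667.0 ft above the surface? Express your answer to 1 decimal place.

First find α: α = ln(V₂/V₁)/ln(z₂/z₁) = ln(20.0/11.0)/ln(510.0/67.8) = 0.59784/2.01785 = 0.2963
Extrapolate from 510.0 ft to 667.0 ft: V₃ = 20.0 × (667.0/510.0)^0.2963 = 20.0 × 1.0828 = 21.6552 mph

21.7 mph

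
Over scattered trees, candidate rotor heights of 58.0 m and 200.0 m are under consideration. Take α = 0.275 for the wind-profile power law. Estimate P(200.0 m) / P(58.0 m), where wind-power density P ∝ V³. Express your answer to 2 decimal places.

2.78

Speed ratio: V_B/V_A = (z_B/z_A)^α = (200.0/58.0)^0.275 = (3.4483)^0.275 = 1.40553
Power-density ratio: P_B/P_A = (V_B/V_A)³ = (1.40553)³ = 2.77665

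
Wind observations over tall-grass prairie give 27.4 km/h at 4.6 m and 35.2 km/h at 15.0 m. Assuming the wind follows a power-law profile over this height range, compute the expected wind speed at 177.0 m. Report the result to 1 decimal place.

59.4 km/h

First find α: α = ln(V₂/V₁)/ln(z₂/z₁) = ln(35.2/27.4)/ln(15.0/4.6) = 0.25050/1.18199 = 0.2119
Extrapolate from 15.0 m to 177.0 m: V₃ = 35.2 × (177.0/15.0)^0.2119 = 35.2 × 1.6872 = 59.3895 km/h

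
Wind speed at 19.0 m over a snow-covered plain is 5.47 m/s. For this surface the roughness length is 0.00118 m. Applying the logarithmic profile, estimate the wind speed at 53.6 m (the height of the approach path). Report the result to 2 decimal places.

Log law: V(z) ∝ ln(z/z₀), so V₂/V₁ = ln(z₂/z₀) / ln(z₁/z₀).
ln(53.6/0.00118) = 10.7238, ln(19.0/0.00118) = 9.6867
V₂ = 5.47 × 10.7238/9.6867 = 5.47 × 1.1071 = 6.0556 m/s

6.06 m/s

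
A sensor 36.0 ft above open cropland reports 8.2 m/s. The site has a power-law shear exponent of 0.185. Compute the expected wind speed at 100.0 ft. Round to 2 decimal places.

Power-law profile: V₂ = V₁ · (z₂/z₁)^α
V₂ = 8.2 × (100.0/36.0)^0.185 = 8.2 × (2.7778)^0.185
    = 8.2 × 1.2080 = 9.9060 m/s

9.91 m/s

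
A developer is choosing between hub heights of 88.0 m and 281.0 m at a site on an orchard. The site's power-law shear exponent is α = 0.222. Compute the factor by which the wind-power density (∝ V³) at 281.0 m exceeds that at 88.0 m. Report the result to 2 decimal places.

Speed ratio: V_B/V_A = (z_B/z_A)^α = (281.0/88.0)^0.222 = (3.1932)^0.222 = 1.29401
Power-density ratio: P_B/P_A = (V_B/V_A)³ = (1.29401)³ = 2.16677

2.17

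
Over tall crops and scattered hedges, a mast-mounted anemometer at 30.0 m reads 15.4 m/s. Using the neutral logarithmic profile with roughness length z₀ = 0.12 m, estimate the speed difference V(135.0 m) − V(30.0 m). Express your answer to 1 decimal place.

Log law: V₂ = V₁ · ln(z₂/z₀)/ln(z₁/z₀) = 15.4 × 7.0255/5.5215 = 19.5950 m/s
ΔV = 19.5950 − 15.4 = 4.1950 m/s

4.2 m/s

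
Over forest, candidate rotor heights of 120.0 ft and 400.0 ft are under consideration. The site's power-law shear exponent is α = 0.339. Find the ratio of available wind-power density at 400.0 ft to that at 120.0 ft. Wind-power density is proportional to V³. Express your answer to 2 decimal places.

Speed ratio: V_B/V_A = (z_B/z_A)^α = (400.0/120.0)^0.339 = (3.3333)^0.339 = 1.50403
Power-density ratio: P_B/P_A = (V_B/V_A)³ = (1.50403)³ = 3.40226

3.40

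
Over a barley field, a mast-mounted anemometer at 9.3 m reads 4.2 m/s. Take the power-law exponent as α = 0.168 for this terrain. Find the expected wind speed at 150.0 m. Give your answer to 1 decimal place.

Power-law profile: V₂ = V₁ · (z₂/z₁)^α
V₂ = 4.2 × (150.0/9.3)^0.168 = 4.2 × (16.1290)^0.168
    = 4.2 × 1.5954 = 6.7008 m/s

6.7 m/s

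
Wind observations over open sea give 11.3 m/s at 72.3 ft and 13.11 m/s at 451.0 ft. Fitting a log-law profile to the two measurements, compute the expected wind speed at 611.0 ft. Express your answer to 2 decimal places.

13.41 m/s

Log law: V ∝ ln(z/z₀). From the pair, with r = V₁/V₂ = 0.86194,
ln z₀ = (ln z₁ − r·ln z₂)/(1 − r) = (4.2808 − 0.86194×6.1115)/0.13806 = -7.1481 → z₀ = 0.0007864 ft
V₃ = V₁ · ln(z₃/z₀)/ln(z₁/z₀) = 11.3 × 13.5632/11.4289 = 13.4102 m/s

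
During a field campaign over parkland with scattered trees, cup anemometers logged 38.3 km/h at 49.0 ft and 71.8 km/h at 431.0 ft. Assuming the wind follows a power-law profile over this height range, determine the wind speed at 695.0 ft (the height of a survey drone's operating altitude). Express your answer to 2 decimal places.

82.43 km/h

First find α: α = ln(V₂/V₁)/ln(z₂/z₁) = ln(71.8/38.3)/ln(431.0/49.0) = 0.62843/2.17429 = 0.2890
Extrapolate from 431.0 ft to 695.0 ft: V₃ = 71.8 × (695.0/431.0)^0.2890 = 71.8 × 1.1481 = 82.4329 km/h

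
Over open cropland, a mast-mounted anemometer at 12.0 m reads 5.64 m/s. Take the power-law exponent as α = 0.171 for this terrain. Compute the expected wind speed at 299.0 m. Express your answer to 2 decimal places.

9.77 m/s

Power-law profile: V₂ = V₁ · (z₂/z₁)^α
V₂ = 5.64 × (299.0/12.0)^0.171 = 5.64 × (24.9167)^0.171
    = 5.64 × 1.7330 = 9.7741 m/s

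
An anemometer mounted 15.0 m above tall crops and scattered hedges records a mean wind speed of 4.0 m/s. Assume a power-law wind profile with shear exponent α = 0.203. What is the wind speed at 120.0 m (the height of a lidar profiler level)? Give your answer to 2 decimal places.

Power-law profile: V₂ = V₁ · (z₂/z₁)^α
V₂ = 4.0 × (120.0/15.0)^0.203 = 4.0 × (8.0000)^0.203
    = 4.0 × 1.5252 = 6.1008 m/s

6.10 m/s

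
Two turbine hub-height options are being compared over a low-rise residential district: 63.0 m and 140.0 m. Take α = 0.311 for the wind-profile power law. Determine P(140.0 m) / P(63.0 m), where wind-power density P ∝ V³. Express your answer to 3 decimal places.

Speed ratio: V_B/V_A = (z_B/z_A)^α = (140.0/63.0)^0.311 = (2.2222)^0.311 = 1.28189
Power-density ratio: P_B/P_A = (V_B/V_A)³ = (1.28189)³ = 2.10646

2.106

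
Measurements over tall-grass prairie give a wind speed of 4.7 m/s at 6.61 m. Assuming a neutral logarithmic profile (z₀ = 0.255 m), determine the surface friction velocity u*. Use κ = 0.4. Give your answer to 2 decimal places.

Log law: V(z) = (u*/κ) · ln(z/z₀) ⇒ u* = κ · V / ln(z/z₀)
u* = 0.4 × 4.7 / ln(6.61/0.255) = 0.4 × 4.7 / 3.2551
   = 1.8800 / 3.2551 = 0.5776 m/s

u* ≈ 0.58 m/s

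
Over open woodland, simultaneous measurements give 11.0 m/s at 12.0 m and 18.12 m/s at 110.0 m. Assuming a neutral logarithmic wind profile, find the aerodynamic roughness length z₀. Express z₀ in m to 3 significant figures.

z₀ ≈ 0.391 m

Log law: V(z) ∝ ln(z/z₀). With r = V₁/V₂ = 11.0/18.12 = 0.60706,
r · ln(z₂/z₀) = ln(z₁/z₀) ⇒ ln z₀ = (ln z₁ − r·ln z₂)/(1 − r)
ln z₀ = (2.48491 − 0.60706×4.70048) / 0.39294 = -0.9380
z₀ = exp(-0.9380) = 0.3914 m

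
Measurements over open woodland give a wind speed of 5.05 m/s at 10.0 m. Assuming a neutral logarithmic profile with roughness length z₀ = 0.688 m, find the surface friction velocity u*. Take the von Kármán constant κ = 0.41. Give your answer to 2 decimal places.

u* ≈ 0.77 m/s

Log law: V(z) = (u*/κ) · ln(z/z₀) ⇒ u* = κ · V / ln(z/z₀)
u* = 0.41 × 5.05 / ln(10.0/0.688) = 0.41 × 5.05 / 2.6766
   = 2.0705 / 2.6766 = 0.7736 m/s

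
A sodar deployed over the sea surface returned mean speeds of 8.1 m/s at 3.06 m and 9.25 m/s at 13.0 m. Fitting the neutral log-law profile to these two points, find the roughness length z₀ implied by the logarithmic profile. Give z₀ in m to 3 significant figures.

Log law: V(z) ∝ ln(z/z₀). With r = V₁/V₂ = 8.1/9.25 = 0.87568,
r · ln(z₂/z₀) = ln(z₁/z₀) ⇒ ln z₀ = (ln z₁ − r·ln z₂)/(1 − r)
ln z₀ = (1.11841 − 0.87568×2.56495) / 0.12432 = -9.0702
z₀ = exp(-9.0702) = 0.0001150 m

z₀ ≈ 0.000115 m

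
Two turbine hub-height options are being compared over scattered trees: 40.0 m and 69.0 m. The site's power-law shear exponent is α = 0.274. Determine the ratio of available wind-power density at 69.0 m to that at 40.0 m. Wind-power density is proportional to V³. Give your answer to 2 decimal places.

1.57

Speed ratio: V_B/V_A = (z_B/z_A)^α = (69.0/40.0)^0.274 = (1.7250)^0.274 = 1.16113
Power-density ratio: P_B/P_A = (V_B/V_A)³ = (1.16113)³ = 1.56546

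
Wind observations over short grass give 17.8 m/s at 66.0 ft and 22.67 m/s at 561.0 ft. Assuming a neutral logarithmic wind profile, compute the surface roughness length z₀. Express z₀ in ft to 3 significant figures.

z₀ ≈ 0.0265 ft

Log law: V(z) ∝ ln(z/z₀). With r = V₁/V₂ = 17.8/22.67 = 0.78518,
r · ln(z₂/z₀) = ln(z₁/z₀) ⇒ ln z₀ = (ln z₁ − r·ln z₂)/(1 − r)
ln z₀ = (4.18965 − 0.78518×6.32972) / 0.21482 = -3.6324
z₀ = exp(-3.6324) = 0.02645 ft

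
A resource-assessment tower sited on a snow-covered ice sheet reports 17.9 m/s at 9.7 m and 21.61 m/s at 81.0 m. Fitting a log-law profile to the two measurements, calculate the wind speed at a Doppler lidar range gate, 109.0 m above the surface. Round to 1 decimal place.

22.1 m/s

Log law: V ∝ ln(z/z₀). From the pair, with r = V₁/V₂ = 0.82832,
ln z₀ = (ln z₁ − r·ln z₂)/(1 − r) = (2.2721 − 0.82832×4.3944)/0.17168 = -7.9677 → z₀ = 0.0003465 m
V₃ = V₁ · ln(z₃/z₀)/ln(z₁/z₀) = 17.9 × 12.6590/10.2398 = 22.1290 m/s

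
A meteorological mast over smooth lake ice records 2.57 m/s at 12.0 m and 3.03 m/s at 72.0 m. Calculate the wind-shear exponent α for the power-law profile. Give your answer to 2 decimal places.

α ≈ 0.09

Power law: V₂/V₁ = (z₂/z₁)^α ⇒ α = ln(V₂/V₁) / ln(z₂/z₁)
α = ln(3.03/2.57) / ln(72.0/12.0) = ln(1.1790) / ln(6.0000)
  = 0.16466 / 1.79176 = 0.09190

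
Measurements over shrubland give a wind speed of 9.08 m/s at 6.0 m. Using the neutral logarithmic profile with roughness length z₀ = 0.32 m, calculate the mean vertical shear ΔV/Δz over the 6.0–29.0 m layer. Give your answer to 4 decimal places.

0.2122 m/s/m

Log law: V₂ = V₁ · ln(z₂/z₀)/ln(z₁/z₀) = 9.08 × 4.5067/2.9312 = 13.9606 m/s
ΔV/Δz = (13.9606 − 9.08)/(29.0 − 6.0) = 4.8806/23.0000 = 0.21220 m/s/m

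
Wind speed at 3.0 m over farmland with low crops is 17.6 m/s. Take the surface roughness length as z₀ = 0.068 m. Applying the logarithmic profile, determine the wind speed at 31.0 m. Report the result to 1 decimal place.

Log law: V(z) ∝ ln(z/z₀), so V₂/V₁ = ln(z₂/z₀) / ln(z₁/z₀).
ln(31.0/0.068) = 6.1222, ln(3.0/0.068) = 3.7869
V₂ = 17.6 × 6.1222/3.7869 = 17.6 × 1.6167 = 28.4540 m/s

28.5 m/s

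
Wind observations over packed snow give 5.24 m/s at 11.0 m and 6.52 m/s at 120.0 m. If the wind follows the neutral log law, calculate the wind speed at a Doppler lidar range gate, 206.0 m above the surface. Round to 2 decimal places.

Log law: V ∝ ln(z/z₀). From the pair, with r = V₁/V₂ = 0.80368,
ln z₀ = (ln z₁ − r·ln z₂)/(1 − r) = (2.3979 − 0.80368×4.7875)/0.19632 = -7.3845 → z₀ = 0.0006208 m
V₃ = V₁ · ln(z₃/z₀)/ln(z₁/z₀) = 5.24 × 12.7124/9.7824 = 6.8095 m/s

6.81 m/s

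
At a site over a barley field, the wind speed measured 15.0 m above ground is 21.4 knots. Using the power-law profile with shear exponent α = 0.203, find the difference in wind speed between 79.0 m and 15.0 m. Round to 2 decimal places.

Power law: V₂ = V₁ · (z₂/z₁)^α = 21.4 × (5.2667)^0.203 = 29.9837 knots
ΔV = 29.9837 − 21.4 = 8.5837 knots

8.58 knots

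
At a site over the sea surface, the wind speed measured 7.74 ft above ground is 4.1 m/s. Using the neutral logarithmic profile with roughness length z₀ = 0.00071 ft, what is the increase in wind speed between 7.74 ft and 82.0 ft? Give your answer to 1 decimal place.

1.0 m/s

Log law: V₂ = V₁ · ln(z₂/z₀)/ln(z₁/z₀) = 4.1 × 11.6570/9.2966 = 5.1409 m/s
ΔV = 5.1409 − 4.1 = 1.0409 m/s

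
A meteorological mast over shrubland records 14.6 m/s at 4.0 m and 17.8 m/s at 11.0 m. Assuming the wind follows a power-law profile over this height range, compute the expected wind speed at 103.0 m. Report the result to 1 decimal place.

27.6 m/s

First find α: α = ln(V₂/V₁)/ln(z₂/z₁) = ln(17.8/14.6)/ln(11.0/4.0) = 0.19818/1.01160 = 0.1959
Extrapolate from 11.0 m to 103.0 m: V₃ = 17.8 × (103.0/11.0)^0.1959 = 17.8 × 1.5499 = 27.5886 m/s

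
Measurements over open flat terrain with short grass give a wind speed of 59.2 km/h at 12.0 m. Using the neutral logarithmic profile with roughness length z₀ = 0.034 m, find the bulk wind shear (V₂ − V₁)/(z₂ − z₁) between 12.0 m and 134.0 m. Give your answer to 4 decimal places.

0.1996 km/h/m

Log law: V₂ = V₁ · ln(z₂/z₀)/ln(z₁/z₀) = 59.2 × 8.2792/5.8663 = 83.5502 km/h
ΔV/Δz = (83.5502 − 59.2)/(134.0 − 12.0) = 24.3502/122.0000 = 0.19959 km/h/m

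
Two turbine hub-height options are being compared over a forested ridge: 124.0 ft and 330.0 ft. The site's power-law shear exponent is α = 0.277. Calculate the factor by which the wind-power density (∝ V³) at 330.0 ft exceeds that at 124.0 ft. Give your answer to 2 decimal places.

Speed ratio: V_B/V_A = (z_B/z_A)^α = (330.0/124.0)^0.277 = (2.6613)^0.277 = 1.31145
Power-density ratio: P_B/P_A = (V_B/V_A)³ = (1.31145)³ = 2.25555

2.26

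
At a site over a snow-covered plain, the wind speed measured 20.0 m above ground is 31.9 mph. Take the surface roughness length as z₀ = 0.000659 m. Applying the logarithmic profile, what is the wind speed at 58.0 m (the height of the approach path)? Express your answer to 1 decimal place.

35.2 mph

Log law: V(z) ∝ ln(z/z₀), so V₂/V₁ = ln(z₂/z₀) / ln(z₁/z₀).
ln(58.0/0.000659) = 11.3852, ln(20.0/0.000659) = 10.3205
V₂ = 31.9 × 11.3852/10.3205 = 31.9 × 1.1032 = 35.1909 mph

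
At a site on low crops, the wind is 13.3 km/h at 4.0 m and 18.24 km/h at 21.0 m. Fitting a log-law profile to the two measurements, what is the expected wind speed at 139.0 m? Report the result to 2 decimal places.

23.87 km/h

Log law: V ∝ ln(z/z₀). From the pair, with r = V₁/V₂ = 0.72917,
ln z₀ = (ln z₁ − r·ln z₂)/(1 − r) = (1.3863 − 0.72917×3.0445)/0.27083 = -3.0782 → z₀ = 0.04604 m
V₃ = V₁ · ln(z₃/z₀)/ln(z₁/z₀) = 13.3 × 8.0126/4.4645 = 23.8703 km/h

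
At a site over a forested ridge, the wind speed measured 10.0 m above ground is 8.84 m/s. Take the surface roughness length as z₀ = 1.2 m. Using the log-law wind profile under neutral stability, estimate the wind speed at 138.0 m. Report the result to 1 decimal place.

Log law: V(z) ∝ ln(z/z₀), so V₂/V₁ = ln(z₂/z₀) / ln(z₁/z₀).
ln(138.0/1.2) = 4.7449, ln(10.0/1.2) = 2.1203
V₂ = 8.84 × 4.7449/2.1203 = 8.84 × 2.2379 = 19.7830 m/s

19.8 m/s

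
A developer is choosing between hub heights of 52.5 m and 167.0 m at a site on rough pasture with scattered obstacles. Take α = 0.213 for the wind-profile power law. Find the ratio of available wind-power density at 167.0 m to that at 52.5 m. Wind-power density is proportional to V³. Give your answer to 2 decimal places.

2.09

Speed ratio: V_B/V_A = (z_B/z_A)^α = (167.0/52.5)^0.213 = (3.1810)^0.213 = 1.27951
Power-density ratio: P_B/P_A = (V_B/V_A)³ = (1.27951)³ = 2.09476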